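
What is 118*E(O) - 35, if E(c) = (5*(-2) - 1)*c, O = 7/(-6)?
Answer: 4438/3 ≈ 1479.3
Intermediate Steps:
O = -7/6 (O = 7*(-⅙) = -7/6 ≈ -1.1667)
E(c) = -11*c (E(c) = (-10 - 1)*c = -11*c)
118*E(O) - 35 = 118*(-11*(-7/6)) - 35 = 118*(77/6) - 35 = 4543/3 - 35 = 4438/3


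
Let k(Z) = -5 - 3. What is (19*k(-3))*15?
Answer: -2280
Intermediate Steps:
k(Z) = -8
(19*k(-3))*15 = (19*(-8))*15 = -152*15 = -2280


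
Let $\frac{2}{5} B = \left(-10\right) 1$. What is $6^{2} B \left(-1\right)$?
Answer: $900$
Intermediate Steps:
$B = -25$ ($B = \frac{5 \left(\left(-10\right) 1\right)}{2} = \frac{5}{2} \left(-10\right) = -25$)
$6^{2} B \left(-1\right) = 6^{2} \left(-25\right) \left(-1\right) = 36 \left(-25\right) \left(-1\right) = \left(-900\right) \left(-1\right) = 900$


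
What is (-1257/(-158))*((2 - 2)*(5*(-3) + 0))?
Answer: 0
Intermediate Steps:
(-1257/(-158))*((2 - 2)*(5*(-3) + 0)) = (-1257*(-1/158))*(0*(-15 + 0)) = 1257*(0*(-15))/158 = (1257/158)*0 = 0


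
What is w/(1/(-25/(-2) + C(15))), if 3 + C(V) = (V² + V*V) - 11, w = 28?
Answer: 12558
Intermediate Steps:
C(V) = -14 + 2*V² (C(V) = -3 + ((V² + V*V) - 11) = -3 + ((V² + V²) - 11) = -3 + (2*V² - 11) = -3 + (-11 + 2*V²) = -14 + 2*V²)
w/(1/(-25/(-2) + C(15))) = 28/1/(-25/(-2) + (-14 + 2*15²)) = 28/1/(-½*(-25) + (-14 + 2*225)) = 28/1/(25/2 + (-14 + 450)) = 28/1/(25/2 + 436) = 28/1/(897/2) = 28/(2/897) = (897/2)*28 = 12558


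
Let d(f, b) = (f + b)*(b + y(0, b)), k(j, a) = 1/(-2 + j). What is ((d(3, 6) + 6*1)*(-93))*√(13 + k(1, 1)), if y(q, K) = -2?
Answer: -7812*√3 ≈ -13531.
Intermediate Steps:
d(f, b) = (-2 + b)*(b + f) (d(f, b) = (f + b)*(b - 2) = (b + f)*(-2 + b) = (-2 + b)*(b + f))
((d(3, 6) + 6*1)*(-93))*√(13 + k(1, 1)) = (((6² - 2*6 - 2*3 + 6*3) + 6*1)*(-93))*√(13 + 1/(-2 + 1)) = (((36 - 12 - 6 + 18) + 6)*(-93))*√(13 + 1/(-1)) = ((36 + 6)*(-93))*√(13 - 1) = (42*(-93))*√12 = -7812*√3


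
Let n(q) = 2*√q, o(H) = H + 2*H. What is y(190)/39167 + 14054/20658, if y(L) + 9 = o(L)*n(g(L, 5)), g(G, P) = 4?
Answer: 298683668/404555943 ≈ 0.73830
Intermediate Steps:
o(H) = 3*H
y(L) = -9 + 12*L (y(L) = -9 + (3*L)*(2*√4) = -9 + (3*L)*(2*2) = -9 + (3*L)*4 = -9 + 12*L)
y(190)/39167 + 14054/20658 = (-9 + 12*190)/39167 + 14054/20658 = (-9 + 2280)*(1/39167) + 14054*(1/20658) = 2271*(1/39167) + 7027/10329 = 2271/39167 + 7027/10329 = 298683668/404555943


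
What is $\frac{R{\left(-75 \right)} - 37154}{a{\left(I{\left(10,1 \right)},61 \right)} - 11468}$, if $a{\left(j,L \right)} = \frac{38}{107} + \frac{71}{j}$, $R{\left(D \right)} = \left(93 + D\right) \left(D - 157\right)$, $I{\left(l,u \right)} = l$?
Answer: $\frac{44223100}{12262783} \approx 3.6063$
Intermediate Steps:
$R{\left(D \right)} = \left(-157 + D\right) \left(93 + D\right)$ ($R{\left(D \right)} = \left(93 + D\right) \left(-157 + D\right) = \left(-157 + D\right) \left(93 + D\right)$)
$a{\left(j,L \right)} = \frac{38}{107} + \frac{71}{j}$ ($a{\left(j,L \right)} = 38 \cdot \frac{1}{107} + \frac{71}{j} = \frac{38}{107} + \frac{71}{j}$)
$\frac{R{\left(-75 \right)} - 37154}{a{\left(I{\left(10,1 \right)},61 \right)} - 11468} = \frac{\left(-14601 + \left(-75\right)^{2} - -4800\right) - 37154}{\left(\frac{38}{107} + \frac{71}{10}\right) - 11468} = \frac{\left(-14601 + 5625 + 4800\right) - 37154}{\left(\frac{38}{107} + 71 \cdot \frac{1}{10}\right) - 11468} = \frac{-4176 - 37154}{\left(\frac{38}{107} + \frac{71}{10}\right) - 11468} = - \frac{41330}{\frac{7977}{1070} - 11468} = - \frac{41330}{- \frac{12262783}{1070}} = \left(-41330\right) \left(- \frac{1070}{12262783}\right) = \frac{44223100}{12262783}$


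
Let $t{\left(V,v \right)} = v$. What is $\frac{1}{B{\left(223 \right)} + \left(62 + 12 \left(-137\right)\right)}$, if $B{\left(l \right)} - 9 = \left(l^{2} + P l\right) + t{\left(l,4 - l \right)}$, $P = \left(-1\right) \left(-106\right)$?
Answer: $\frac{1}{71575} \approx 1.3971 \cdot 10^{-5}$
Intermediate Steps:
$P = 106$
$B{\left(l \right)} = 13 + l^{2} + 105 l$ ($B{\left(l \right)} = 9 - \left(-4 - l^{2} - 105 l\right) = 9 + \left(4 + l^{2} + 105 l\right) = 13 + l^{2} + 105 l$)
$\frac{1}{B{\left(223 \right)} + \left(62 + 12 \left(-137\right)\right)} = \frac{1}{\left(13 + 223^{2} + 105 \cdot 223\right) + \left(62 + 12 \left(-137\right)\right)} = \frac{1}{\left(13 + 49729 + 23415\right) + \left(62 - 1644\right)} = \frac{1}{73157 - 1582} = \frac{1}{71575}$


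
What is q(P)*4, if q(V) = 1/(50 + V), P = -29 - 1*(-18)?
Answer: 4/39 ≈ 0.10256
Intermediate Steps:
P = -11 (P = -29 + 18 = -11)
q(P)*4 = 4/(50 - 11) = 4/39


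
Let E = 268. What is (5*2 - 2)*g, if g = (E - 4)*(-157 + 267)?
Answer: 232320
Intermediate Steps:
g = 29040 (g = (268 - 4)*(-157 + 267) = 264*110 = 29040)
(5*2 - 2)*g = (5*2 - 2)*29040 = (10 - 2)*29040 = 8*29040 = 232320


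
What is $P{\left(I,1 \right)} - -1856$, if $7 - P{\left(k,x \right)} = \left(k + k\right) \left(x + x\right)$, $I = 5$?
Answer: $1843$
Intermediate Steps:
$P{\left(k,x \right)} = 7 - 4 k x$ ($P{\left(k,x \right)} = 7 - \left(k + k\right) \left(x + x\right) = 7 - 2 k 2 x = 7 - 4 k x$)
$P{\left(I,1 \right)} - -1856 = \left(7 - 20 \cdot 1\right) - -1856 = \left(7 - 20\right) + 1856 = -13 + 1856 = 1843$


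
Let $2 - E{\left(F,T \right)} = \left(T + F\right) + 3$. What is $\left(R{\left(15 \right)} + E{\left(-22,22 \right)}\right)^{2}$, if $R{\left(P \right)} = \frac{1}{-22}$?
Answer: $\frac{529}{484} \approx 1.093$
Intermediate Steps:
$E{\left(F,T \right)} = -1 - F - T$ ($E{\left(F,T \right)} = 2 - \left(\left(T + F\right) + 3\right) = 2 - \left(\left(F + T\right) + 3\right) = 2 - \left(3 + F + T\right) = -1 - F - T$)
$R{\left(P \right)} = - \frac{1}{22}$
$\left(R{\left(15 \right)} + E{\left(-22,22 \right)}\right)^{2} = \left(- \frac{1}{22} - 1\right)^{2} = \left(- \frac{23}{22}\right)^{2} = \frac{529}{484}$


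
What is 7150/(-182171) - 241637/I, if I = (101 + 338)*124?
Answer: -4037133757/901514596 ≈ -4.4782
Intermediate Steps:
I = 54436 (I = 439*124 = 54436)
7150/(-182171) - 241637/I = 7150/(-182171) - 241637/54436 = 7150*(-1/182171) - 241637*1/54436 = -650/16561 - 241637/54436 = -4037133757/901514596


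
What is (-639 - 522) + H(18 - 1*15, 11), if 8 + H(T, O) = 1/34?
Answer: -39745/34 ≈ -1169.0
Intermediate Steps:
H(T, O) = -271/34 (H(T, O) = -8 + 1/34 = -271/34)
(-639 - 522) + H(18 - 1*15, 11) = (-639 - 522) - 271/34 = -1161 - 271/34 = -39745/34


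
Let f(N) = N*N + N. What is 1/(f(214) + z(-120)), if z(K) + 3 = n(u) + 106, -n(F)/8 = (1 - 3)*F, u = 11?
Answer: 1/46289 ≈ 2.1603e-5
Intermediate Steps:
n(F) = 16*F (n(F) = -8*(1 - 3)*F = -(-16)*F = 16*F)
f(N) = N + N² (f(N) = N² + N = N + N²)
z(K) = 279 (z(K) = -3 + (16*11 + 106) = -3 + (176 + 106) = -3 + 282 = 279)
1/(f(214) + z(-120)) = 1/(214*(1 + 214) + 279) = 1/(214*215 + 279) = 1/(46010 + 279) = 1/46289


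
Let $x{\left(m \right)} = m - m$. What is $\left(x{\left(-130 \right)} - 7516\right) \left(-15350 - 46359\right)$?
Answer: $463804844$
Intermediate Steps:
$x{\left(m \right)} = 0$
$\left(x{\left(-130 \right)} - 7516\right) \left(-15350 - 46359\right) = \left(0 - 7516\right) \left(-15350 - 46359\right) = \left(-7516\right) \left(-61709\right) = 463804844$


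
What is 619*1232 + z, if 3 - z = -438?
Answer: 763049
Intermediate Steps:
z = 441 (z = 3 - 1*(-438) = 3 + 438 = 441)
619*1232 + z = 619*1232 + 441 = 762608 + 441 = 763049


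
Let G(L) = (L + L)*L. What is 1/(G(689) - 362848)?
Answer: 1/586594 ≈ 1.7048e-6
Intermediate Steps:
G(L) = 2*L² (G(L) = (2*L)*L = 2*L²)
1/(G(689) - 362848) = 1/(2*689² - 362848) = 1/(2*474721 - 362848) = 1/(949442 - 362848) = 1/586594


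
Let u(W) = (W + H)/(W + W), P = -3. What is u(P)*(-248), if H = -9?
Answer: -496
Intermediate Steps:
u(W) = (-9 + W)/(2*W) (u(W) = (W - 9)/(W + W) = (-9 + W)/((2*W)) = (-9 + W)*(1/(2*W)) = (-9 + W)/(2*W))
u(P)*(-248) = ((½)*(-9 - 3)/(-3))*(-248) = ((½)*(-⅓)*(-12))*(-248) = 2*(-248) = -496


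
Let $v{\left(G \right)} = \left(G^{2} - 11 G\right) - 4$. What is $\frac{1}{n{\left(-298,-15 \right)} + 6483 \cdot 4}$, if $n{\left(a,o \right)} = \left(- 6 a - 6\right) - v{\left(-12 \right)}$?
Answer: $\frac{1}{27442} \approx 3.644 \cdot 10^{-5}$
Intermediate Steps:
$v{\left(G \right)} = -4 + G^{2} - 11 G$
$n{\left(a,o \right)} = -278 - 6 a$ ($n{\left(a,o \right)} = \left(- 6 a - 6\right) - \left(-4 + \left(-12\right)^{2} - -132\right) = \left(-6 - 6 a\right) - \left(-4 + 144 + 132\right) = \left(-6 - 6 a\right) - 272 = -278 - 6 a$)
$\frac{1}{n{\left(-298,-15 \right)} + 6483 \cdot 4} = \frac{1}{\left(-278 - -1788\right) + 6483 \cdot 4} = \frac{1}{\left(-278 + 1788\right) + 25932} = \frac{1}{1510 + 25932} = \frac{1}{27442}$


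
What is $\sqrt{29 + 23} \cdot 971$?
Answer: $1942 \sqrt{13} \approx 7002.0$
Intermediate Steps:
$\sqrt{29 + 23} \cdot 971 = \sqrt{52} \cdot 971 = 2 \sqrt{13} \cdot 971 = 1942 \sqrt{13}$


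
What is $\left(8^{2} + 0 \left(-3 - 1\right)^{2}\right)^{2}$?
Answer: $4096$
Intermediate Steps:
$\left(8^{2} + 0 \left(-3 - 1\right)^{2}\right)^{2} = \left(64 + 0 \left(-4\right)^{2}\right)^{2} = \left(64 + 0 \cdot 16\right)^{2} = \left(64 + 0\right)^{2} = 64^{2} = 4096$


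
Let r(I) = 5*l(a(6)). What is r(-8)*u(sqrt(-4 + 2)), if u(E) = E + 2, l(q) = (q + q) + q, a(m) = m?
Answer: 180 + 90*I*sqrt(2) ≈ 180.0 + 127.28*I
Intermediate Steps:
l(q) = 3*q (l(q) = 2*q + q = 3*q)
u(E) = 2 + E
r(I) = 90 (r(I) = 5*(3*6) = 5*18 = 90)
r(-8)*u(sqrt(-4 + 2)) = 90*(2 + sqrt(-4 + 2)) = 90*(2 + sqrt(-2)) = 90*(2 + I*sqrt(2)) = 180 + 90*I*sqrt(2)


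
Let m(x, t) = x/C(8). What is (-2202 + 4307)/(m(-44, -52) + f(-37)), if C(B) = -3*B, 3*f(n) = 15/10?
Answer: 6315/7 ≈ 902.14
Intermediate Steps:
f(n) = 1/2 (f(n) = (15/10)/3 = (15*(1/10))/3 = (1/3)*(3/2) = 1/2)
m(x, t) = -x/24 (m(x, t) = x/((-3*8)) = x/(-24) = x*(-1/24) = -x/24)
(-2202 + 4307)/(m(-44, -52) + f(-37)) = (-2202 + 4307)/(-1/24*(-44) + 1/2) = 2105/(11/6 + 1/2) = 2105/(7/3) = 2105*(3/7) = 6315/7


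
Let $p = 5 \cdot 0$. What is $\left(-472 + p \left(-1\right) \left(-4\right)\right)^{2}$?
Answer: $222784$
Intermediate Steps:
$p = 0$
$\left(-472 + p \left(-1\right) \left(-4\right)\right)^{2} = \left(-472 + 0 \left(-1\right) \left(-4\right)\right)^{2} = \left(-472 + 0 \left(-4\right)\right)^{2} = \left(-472 + 0\right)^{2} = \left(-472\right)^{2} = 222784$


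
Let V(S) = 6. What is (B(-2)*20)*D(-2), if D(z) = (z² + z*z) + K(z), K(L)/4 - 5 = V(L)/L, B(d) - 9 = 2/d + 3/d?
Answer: 2080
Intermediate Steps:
B(d) = 9 + 5/d (B(d) = 9 + (2/d + 3/d) = 9 + 5/d)
K(L) = 20 + 24/L (K(L) = 20 + 4*(6/L) = 20 + 24/L)
D(z) = 20 + 2*z² + 24/z (D(z) = (z² + z*z) + (20 + 24/z) = (z² + z²) + (20 + 24/z) = 2*z² + (20 + 24/z) = 20 + 2*z² + 24/z)
(B(-2)*20)*D(-2) = ((9 + 5/(-2))*20)*(20 + 2*(-2)² + 24/(-2)) = ((9 + 5*(-½))*20)*(20 + 2*4 + 24*(-½)) = ((9 - 5/2)*20)*(20 + 8 - 12) = ((13/2)*20)*16 = 130*16 = 2080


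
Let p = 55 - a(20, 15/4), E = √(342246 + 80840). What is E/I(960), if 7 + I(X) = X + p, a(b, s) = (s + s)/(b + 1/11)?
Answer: 442*√423086/445371 ≈ 0.64553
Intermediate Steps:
E = √423086 ≈ 650.45
a(b, s) = 2*s/(1/11 + b) (a(b, s) = (2*s)/(b + 1/11) = (2*s)/(1/11 + b) = 2*s/(1/11 + b))
p = 24145/442 (p = 55 - 22*15/4/(1 + 11*20) = 55 - 22*15*(¼)/(1 + 220) = 55 - 22*15/(4*221) = 55 - 1*165/442 = 55 - 165/442 = 24145/442 ≈ 54.627)
I(X) = 21051/442 + X (I(X) = -7 + (X + 24145/442) = -7 + (24145/442 + X) = 21051/442 + X)
E/I(960) = √423086/(21051/442 + 960) = √423086/(445371/442) = √423086*(442/445371) = 442*√423086/445371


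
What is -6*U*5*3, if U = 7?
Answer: -630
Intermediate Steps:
-6*U*5*3 = -6*7*5*3 = -210*3 = -6*105 = -630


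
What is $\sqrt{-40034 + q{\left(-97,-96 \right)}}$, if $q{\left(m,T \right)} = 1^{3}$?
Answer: $7 i \sqrt{817} \approx 200.08 i$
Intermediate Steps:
$q{\left(m,T \right)} = 1$
$\sqrt{-40034 + q{\left(-97,-96 \right)}} = \sqrt{-40034 + 1} = \sqrt{-40033} = 7 i \sqrt{817}$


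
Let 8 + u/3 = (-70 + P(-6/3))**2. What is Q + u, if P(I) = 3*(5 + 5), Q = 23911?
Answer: 28687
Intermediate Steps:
P(I) = 30 (P(I) = 3*10 = 30)
u = 4776 (u = -24 + 3*(-70 + 30)**2 = -24 + 3*(-40)**2 = -24 + 3*1600 = -24 + 4800 = 4776)
Q + u = 23911 + 4776 = 28687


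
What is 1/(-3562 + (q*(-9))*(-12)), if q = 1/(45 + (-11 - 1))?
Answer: -11/39146 ≈ -0.00028100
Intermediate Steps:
q = 1/33 (q = 1/(45 - 12) = 1/33 ≈ 0.030303)
1/(-3562 + (q*(-9))*(-12)) = 1/(-3562 + ((1/33)*(-9))*(-12)) = 1/(-3562 - 3/11*(-12)) = 1/(-3562 + 36/11) = 1/(-39146/11) = -11/39146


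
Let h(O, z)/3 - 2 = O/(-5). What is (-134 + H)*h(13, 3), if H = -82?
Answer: 1944/5 ≈ 388.80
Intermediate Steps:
h(O, z) = 6 - 3*O/5 (h(O, z) = 6 + 3*(O/(-5)) = 6 + 3*(O*(-⅕)) = 6 + 3*(-O/5) = 6 - 3*O/5)
(-134 + H)*h(13, 3) = (-134 - 82)*(6 - ⅗*13) = -216*(6 - 39/5) = -216*(-9/5) = 1944/5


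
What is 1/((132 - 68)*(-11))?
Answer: -1/704 ≈ -0.0014205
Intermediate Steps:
1/((132 - 68)*(-11)) = 1/(64*(-11)) = 1/(-704) = -1/704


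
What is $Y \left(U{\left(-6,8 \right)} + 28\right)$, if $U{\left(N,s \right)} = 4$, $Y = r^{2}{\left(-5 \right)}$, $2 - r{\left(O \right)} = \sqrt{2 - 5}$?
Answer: $32 - 128 i \sqrt{3} \approx 32.0 - 221.7 i$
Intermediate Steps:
$r{\left(O \right)} = 2 - i \sqrt{3}$ ($r{\left(O \right)} = 2 - \sqrt{2 - 5} = 2 - \sqrt{-3} = 2 - i \sqrt{3}$)
$Y = \left(2 - i \sqrt{3}\right)^{2} \approx 1.0 - 6.9282 i$
$Y \left(U{\left(-6,8 \right)} + 28\right) = \left(2 - i \sqrt{3}\right)^{2} \left(4 + 28\right) = \left(2 - i \sqrt{3}\right)^{2} \cdot 32 = 32 \left(2 - i \sqrt{3}\right)^{2}$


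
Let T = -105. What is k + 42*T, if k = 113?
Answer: -4297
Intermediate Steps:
k + 42*T = 113 + 42*(-105) = 113 - 4410 = -4297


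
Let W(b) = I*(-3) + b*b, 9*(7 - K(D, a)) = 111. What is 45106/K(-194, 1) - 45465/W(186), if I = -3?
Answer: -156113561/18456 ≈ -8458.7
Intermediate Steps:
K(D, a) = -16/3 (K(D, a) = 7 - 1/9*111 = 7 - 37/3 = -16/3)
W(b) = 9 + b**2 (W(b) = -3*(-3) + b*b = 9 + b**2)
45106/K(-194, 1) - 45465/W(186) = 45106/(-16/3) - 45465/(9 + 186**2) = 45106*(-3/16) - 45465/(9 + 34596) = -67659/8 - 45465/34605 = -67659/8 - 45465*1/34605 = -67659/8 - 3031/2307 = -156113561/18456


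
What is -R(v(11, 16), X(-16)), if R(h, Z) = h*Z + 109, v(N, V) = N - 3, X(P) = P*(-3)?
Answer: -493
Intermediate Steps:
X(P) = -3*P
v(N, V) = -3 + N
R(h, Z) = 109 + Z*h (R(h, Z) = Z*h + 109 = 109 + Z*h)
-R(v(11, 16), X(-16)) = -(109 + (-3*(-16))*(-3 + 11)) = -(109 + 48*8) = -(109 + 384) = -1*493 = -493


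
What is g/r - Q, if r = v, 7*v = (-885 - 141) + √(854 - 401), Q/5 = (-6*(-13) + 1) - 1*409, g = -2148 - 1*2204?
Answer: 589141338/350741 + 30464*√453/1052223 ≈ 1680.3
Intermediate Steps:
g = -4352 (g = -2148 - 2204 = -4352)
Q = -1650 (Q = 5*((-6*(-13) + 1) - 1*409) = 5*((78 + 1) - 409) = 5*(79 - 409) = 5*(-330) = -1650)
v = -1026/7 + √453/7 (v = ((-885 - 141) + √(854 - 401))/7 = (-1026 + √453)/7 = -1026/7 + √453/7 ≈ -143.53)
r = -1026/7 + √453/7 ≈ -143.53
g/r - Q = -4352/(-1026/7 + √453/7) - 1*(-1650) = -4352/(-1026/7 + √453/7) + 1650 = 1650 - 4352/(-1026/7 + √453/7)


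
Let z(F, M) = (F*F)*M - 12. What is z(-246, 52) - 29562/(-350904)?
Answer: 184038625807/58484 ≈ 3.1468e+6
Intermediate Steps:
z(F, M) = -12 + M*F² (z(F, M) = F²*M - 12 = M*F² - 12 = -12 + M*F²)
z(-246, 52) - 29562/(-350904) = (-12 + 52*(-246)²) - 29562/(-350904) = (-12 + 52*60516) - 29562*(-1)/350904 = (-12 + 3146832) - 1*(-4927/58484) = 3146820 + 4927/58484 = 184038625807/58484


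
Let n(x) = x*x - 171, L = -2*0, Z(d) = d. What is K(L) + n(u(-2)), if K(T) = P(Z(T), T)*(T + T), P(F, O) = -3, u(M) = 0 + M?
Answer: -167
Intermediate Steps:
u(M) = M
L = 0
n(x) = -171 + x**2 (n(x) = x**2 - 171 = -171 + x**2)
K(T) = -6*T (K(T) = -3*(T + T) = -6*T)
K(L) + n(u(-2)) = -6*0 + (-171 + (-2)**2) = 0 + (-171 + 4) = 0 - 167 = -167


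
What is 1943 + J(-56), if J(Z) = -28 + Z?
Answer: 1859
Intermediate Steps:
1943 + J(-56) = 1943 + (-28 - 56) = 1943 - 84 = 1859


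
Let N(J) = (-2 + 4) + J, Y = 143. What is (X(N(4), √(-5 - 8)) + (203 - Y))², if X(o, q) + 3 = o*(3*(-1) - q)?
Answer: 1053 - 468*I*√13 ≈ 1053.0 - 1687.4*I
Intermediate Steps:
N(J) = 2 + J
X(o, q) = -3 + o*(-3 - q) (X(o, q) = -3 + o*(3*(-1) - q) = -3 + o*(-3 - q))
(X(N(4), √(-5 - 8)) + (203 - Y))² = ((-3 - 3*(2 + 4) - (2 + 4)*√(-5 - 8)) + (203 - 1*143))² = ((-3 - 3*6 - 1*6*√(-13)) + (203 - 143))² = ((-3 - 18 - 1*6*I*√13) + 60)² = ((-3 - 18 - 6*I*√13) + 60)² = ((-21 - 6*I*√13) + 60)² = (39 - 6*I*√13)²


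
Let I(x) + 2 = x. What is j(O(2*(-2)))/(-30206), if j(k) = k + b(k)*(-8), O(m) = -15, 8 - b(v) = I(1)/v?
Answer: 107/41190 ≈ 0.0025977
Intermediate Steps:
I(x) = -2 + x
b(v) = 8 + 1/v (b(v) = 8 - (-2 + 1)/v = 8 - (-1)/v = 8 + 1/v)
j(k) = -64 + k - 8/k (j(k) = k + (8 + 1/k)*(-8) = k + (-64 - 8/k) = -64 + k - 8/k)
j(O(2*(-2)))/(-30206) = (-64 - 15 - 8/(-15))/(-30206) = (-64 - 15 - 8*(-1/15))*(-1/30206) = (-64 - 15 + 8/15)*(-1/30206) = -1177/15*(-1/30206) = 107/41190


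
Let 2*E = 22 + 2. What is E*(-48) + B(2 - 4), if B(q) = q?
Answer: -578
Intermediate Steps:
E = 12 (E = (22 + 2)/2 = (½)*24 = 12)
E*(-48) + B(2 - 4) = 12*(-48) + (2 - 4) = -576 - 2 = -578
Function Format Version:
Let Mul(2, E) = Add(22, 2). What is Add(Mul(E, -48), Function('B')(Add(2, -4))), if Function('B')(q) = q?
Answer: -578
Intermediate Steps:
E = 12 (E = Mul(Rational(1, 2), Add(22, 2)) = Mul(Rational(1, 2), 24) = 12)
Add(Mul(E, -48), Function('B')(Add(2, -4))) = Add(Mul(12, -48), Add(2, -4)) = Add(-576, -2) = -578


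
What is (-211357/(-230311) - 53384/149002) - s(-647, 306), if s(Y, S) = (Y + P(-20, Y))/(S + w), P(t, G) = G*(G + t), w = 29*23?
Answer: -1054892731081991/2385017573729 ≈ -442.30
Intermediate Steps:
w = 667
s(Y, S) = (Y + Y*(-20 + Y))/(667 + S) (s(Y, S) = (Y + Y*(Y - 20))/(S + 667) = (Y + Y*(-20 + Y))/(667 + S))
(-211357/(-230311) - 53384/149002) - s(-647, 306) = (-211357/(-230311) - 53384/149002) - (-647)*(-19 - 647)/(667 + 306) = (-211357*(-1/230311) - 53384*1/149002) - (-647)*(-666)/973 = (211357/230311 - 26692/74501) - (-647)*(-666)/973 = 9598846645/17158399811 - 1*430902/973 = 9598846645/17158399811 - 430902/973 = -1054892731081991/2385017573729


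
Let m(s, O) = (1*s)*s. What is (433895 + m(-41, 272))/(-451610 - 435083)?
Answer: -435576/886693 ≈ -0.49124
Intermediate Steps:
m(s, O) = s**2 (m(s, O) = s*s = s**2)
(433895 + m(-41, 272))/(-451610 - 435083) = (433895 + (-41)**2)/(-451610 - 435083) = (433895 + 1681)/(-886693) = 435576*(-1/886693) = -435576/886693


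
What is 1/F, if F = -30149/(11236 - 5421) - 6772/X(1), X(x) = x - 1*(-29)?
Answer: -3489/805673 ≈ -0.0043305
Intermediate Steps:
X(x) = 29 + x (X(x) = x + 29 = 29 + x)
F = -805673/3489 (F = -30149/(11236 - 5421) - 6772/(29 + 1) = -30149/5815 - 6772/30 = -30149*1/5815 - 6772*1/30 = -30149/5815 - 3386/15 = -805673/3489 ≈ -230.92)
1/F = 1/(-805673/3489) = -3489/805673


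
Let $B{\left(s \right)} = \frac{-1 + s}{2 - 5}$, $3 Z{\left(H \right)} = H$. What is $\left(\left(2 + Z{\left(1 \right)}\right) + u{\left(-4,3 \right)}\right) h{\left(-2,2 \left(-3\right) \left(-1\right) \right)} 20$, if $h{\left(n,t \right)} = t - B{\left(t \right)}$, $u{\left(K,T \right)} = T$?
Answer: $\frac{7360}{9} \approx 817.78$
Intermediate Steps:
$Z{\left(H \right)} = \frac{H}{3}$
$B{\left(s \right)} = \frac{1}{3} - \frac{s}{3}$ ($B{\left(s \right)} = \frac{-1 + s}{-3} = \left(-1 + s\right) \left(- \frac{1}{3}\right) = \frac{1}{3} - \frac{s}{3}$)
$h{\left(n,t \right)} = - \frac{1}{3} + \frac{4 t}{3}$ ($h{\left(n,t \right)} = t - \left(\frac{1}{3} - \frac{t}{3}\right) = t + \left(- \frac{1}{3} + \frac{t}{3}\right) = - \frac{1}{3} + \frac{4 t}{3}$)
$\left(\left(2 + Z{\left(1 \right)}\right) + u{\left(-4,3 \right)}\right) h{\left(-2,2 \left(-3\right) \left(-1\right) \right)} 20 = \left(\left(2 + \frac{1}{3} \cdot 1\right) + 3\right) \left(- \frac{1}{3} + \frac{4 \cdot 2 \left(-3\right) \left(-1\right)}{3}\right) 20 = \left(\left(2 + \frac{1}{3}\right) + 3\right) \left(- \frac{1}{3} + \frac{4 \left(\left(-6\right) \left(-1\right)\right)}{3}\right) 20 = \left(\frac{7}{3} + 3\right) \left(- \frac{1}{3} + \frac{4}{3} \cdot 6\right) 20 = \frac{16 \left(- \frac{1}{3} + 8\right)}{3} \cdot 20 = \frac{16}{3} \cdot \frac{23}{3} \cdot 20 = \frac{368}{9} \cdot 20 = \frac{7360}{9}$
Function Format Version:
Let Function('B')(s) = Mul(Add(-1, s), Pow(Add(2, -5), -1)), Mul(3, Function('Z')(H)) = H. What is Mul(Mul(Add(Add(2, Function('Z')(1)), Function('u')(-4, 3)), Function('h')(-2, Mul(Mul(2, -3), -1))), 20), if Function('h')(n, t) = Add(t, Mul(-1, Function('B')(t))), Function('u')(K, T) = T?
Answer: Rational(7360, 9) ≈ 817.78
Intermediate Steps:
Function('Z')(H) = Mul(Rational(1, 3), H)
Function('B')(s) = Add(Rational(1, 3), Mul(Rational(-1, 3), s)) (Function('B')(s) = Mul(Add(-1, s), Pow(-3, -1)) = Mul(Add(-1, s), Rational(-1, 3)) = Add(Rational(1, 3), Mul(Rational(-1, 3), s)))
Function('h')(n, t) = Add(Rational(-1, 3), Mul(Rational(4, 3), t)) (Function('h')(n, t) = Add(t, Mul(-1, Add(Rational(1, 3), Mul(Rational(-1, 3), t)))) = Add(t, Add(Rational(-1, 3), Mul(Rational(1, 3), t))) = Add(Rational(-1, 3), Mul(Rational(4, 3), t)))
Mul(Mul(Add(Add(2, Function('Z')(1)), Function('u')(-4, 3)), Function('h')(-2, Mul(Mul(2, -3), -1))), 20) = Mul(Mul(Add(Add(2, Mul(Rational(1, 3), 1)), 3), Add(Rational(-1, 3), Mul(Rational(4, 3), Mul(Mul(2, -3), -1)))), 20) = Mul(Mul(Add(Add(2, Rational(1, 3)), 3), Add(Rational(-1, 3), Mul(Rational(4, 3), Mul(-6, -1)))), 20) = Mul(Mul(Add(Rational(7, 3), 3), Add(Rational(-1, 3), Mul(Rational(4, 3), 6))), 20) = Mul(Mul(Rational(16, 3), Add(Rational(-1, 3), 8)), 20) = Mul(Mul(Rational(16, 3), Rational(23, 3)), 20) = Mul(Rational(368, 9), 20) = Rational(7360, 9)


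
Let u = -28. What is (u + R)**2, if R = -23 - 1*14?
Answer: 4225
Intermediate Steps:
R = -37 (R = -23 - 14 = -37)
(u + R)**2 = (-28 - 37)**2 = (-65)**2 = 4225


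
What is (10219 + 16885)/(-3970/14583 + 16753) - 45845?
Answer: -11199768796873/244305029 ≈ -45843.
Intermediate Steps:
(10219 + 16885)/(-3970/14583 + 16753) - 45845 = 27104/(-3970*1/14583 + 16753) - 45845 = 27104/(-3970/14583 + 16753) - 45845 = 27104/(244305029/14583) - 45845 = 27104*(14583/244305029) - 45845 = 395257632/244305029 - 45845 = -11199768796873/244305029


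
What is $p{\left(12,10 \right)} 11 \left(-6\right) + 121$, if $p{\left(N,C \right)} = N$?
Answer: $-671$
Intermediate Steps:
$p{\left(12,10 \right)} 11 \left(-6\right) + 121 = 12 \cdot 11 \left(-6\right) + 121 = 12 \left(-66\right) + 121 = -792 + 121 = -671$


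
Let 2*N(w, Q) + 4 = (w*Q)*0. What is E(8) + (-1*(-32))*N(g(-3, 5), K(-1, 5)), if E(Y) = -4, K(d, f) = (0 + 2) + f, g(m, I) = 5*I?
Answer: -68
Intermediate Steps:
K(d, f) = 2 + f
N(w, Q) = -2 (N(w, Q) = -2 + ((w*Q)*0)/2 = -2 + ((Q*w)*0)/2 = -2 + (1/2)*0 = -2 + 0 = -2)
E(8) + (-1*(-32))*N(g(-3, 5), K(-1, 5)) = -4 - 1*(-32)*(-2) = -4 + 32*(-2) = -4 - 64 = -68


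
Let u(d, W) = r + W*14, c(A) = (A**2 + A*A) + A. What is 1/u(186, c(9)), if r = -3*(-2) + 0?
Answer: 1/2400 ≈ 0.00041667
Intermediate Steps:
r = 6 (r = 6 + 0 = 6)
c(A) = A + 2*A**2 (c(A) = (A**2 + A**2) + A = 2*A**2 + A = A + 2*A**2)
u(d, W) = 6 + 14*W (u(d, W) = 6 + W*14 = 6 + 14*W)
1/u(186, c(9)) = 1/(6 + 14*(9*(1 + 2*9))) = 1/(6 + 14*(9*(1 + 18))) = 1/(6 + 14*(9*19)) = 1/(6 + 14*171) = 1/(6 + 2394) = 1/2400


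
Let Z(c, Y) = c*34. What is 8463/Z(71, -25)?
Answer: 8463/2414 ≈ 3.5058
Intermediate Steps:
Z(c, Y) = 34*c
8463/Z(71, -25) = 8463/((34*71)) = 8463/2414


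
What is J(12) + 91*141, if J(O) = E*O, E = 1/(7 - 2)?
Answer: 64167/5 ≈ 12833.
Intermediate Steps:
E = ⅕ (E = 1/5 = ⅕ ≈ 0.20000)
J(O) = O/5
J(12) + 91*141 = (⅕)*12 + 91*141 = 12/5 + 12831 = 64167/5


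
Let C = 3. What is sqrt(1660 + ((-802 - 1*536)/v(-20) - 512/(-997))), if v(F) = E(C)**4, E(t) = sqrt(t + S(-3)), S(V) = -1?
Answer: sqrt(5272277574)/1994 ≈ 36.414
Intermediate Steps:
E(t) = sqrt(-1 + t) (E(t) = sqrt(t - 1) = sqrt(-1 + t))
v(F) = 4 (v(F) = (sqrt(-1 + 3))**4 = (sqrt(2))**4 = 4)
sqrt(1660 + ((-802 - 1*536)/v(-20) - 512/(-997))) = sqrt(1660 + ((-802 - 1*536)/4 - 512/(-997))) = sqrt(1660 + ((-802 - 536)*(1/4) - 512*(-1/997))) = sqrt(1660 + (-1338*1/4 + 512/997)) = sqrt(1660 + (-669/2 + 512/997)) = sqrt(1660 - 665969/1994) = sqrt(2644071/1994) = sqrt(5272277574)/1994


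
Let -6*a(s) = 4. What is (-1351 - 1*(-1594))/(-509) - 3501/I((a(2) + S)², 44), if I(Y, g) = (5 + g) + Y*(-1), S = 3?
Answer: -16133337/199528 ≈ -80.858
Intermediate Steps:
a(s) = -⅔ (a(s) = -⅙*4 = -⅔)
I(Y, g) = 5 + g - Y (I(Y, g) = (5 + g) - Y = 5 + g - Y)
(-1351 - 1*(-1594))/(-509) - 3501/I((a(2) + S)², 44) = (-1351 - 1*(-1594))/(-509) - 3501/(5 + 44 - (-⅔ + 3)²) = (-1351 + 1594)*(-1/509) - 3501/(5 + 44 - (7/3)²) = 243*(-1/509) - 3501/(5 + 44 - 1*49/9) = -243/509 - 3501/(5 + 44 - 49/9) = -243/509 - 3501/392/9 = -243/509 - 3501*9/392 = -243/509 - 31509/392 = -16133337/199528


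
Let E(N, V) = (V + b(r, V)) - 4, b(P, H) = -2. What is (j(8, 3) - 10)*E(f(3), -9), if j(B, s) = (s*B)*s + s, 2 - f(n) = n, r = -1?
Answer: -975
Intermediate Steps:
f(n) = 2 - n
j(B, s) = s + B*s² (j(B, s) = (B*s)*s + s = B*s² + s = s + B*s²)
E(N, V) = -6 + V (E(N, V) = (V - 2) - 4 = (-2 + V) - 4 = -6 + V)
(j(8, 3) - 10)*E(f(3), -9) = (3*(1 + 8*3) - 10)*(-6 - 9) = (3*(1 + 24) - 10)*(-15) = (3*25 - 10)*(-15) = (75 - 10)*(-15) = 65*(-15) = -975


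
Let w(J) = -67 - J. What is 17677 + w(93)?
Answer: 17517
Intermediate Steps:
17677 + w(93) = 17677 + (-67 - 1*93) = 17677 + (-67 - 93) = 17677 - 160 = 17517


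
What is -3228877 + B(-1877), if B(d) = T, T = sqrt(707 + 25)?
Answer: -3228877 + 2*sqrt(183) ≈ -3.2288e+6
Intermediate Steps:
T = 2*sqrt(183) (T = sqrt(732) = 2*sqrt(183) ≈ 27.056)
B(d) = 2*sqrt(183)
-3228877 + B(-1877) = -3228877 + 2*sqrt(183)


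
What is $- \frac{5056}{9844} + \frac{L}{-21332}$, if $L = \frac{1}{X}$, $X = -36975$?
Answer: $- \frac{996980882339}{1941115472700} \approx -0.51361$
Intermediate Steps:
$L = - \frac{1}{36975}$ ($L = \frac{1}{-36975} = - \frac{1}{36975} \approx -2.7045 \cdot 10^{-5}$)
$- \frac{5056}{9844} + \frac{L}{-21332} = - \frac{5056}{9844} - \frac{1}{36975 \left(-21332\right)} = \left(-5056\right) \frac{1}{9844} - - \frac{1}{788750700} = - \frac{1264}{2461} + \frac{1}{788750700} = - \frac{996980882339}{1941115472700}$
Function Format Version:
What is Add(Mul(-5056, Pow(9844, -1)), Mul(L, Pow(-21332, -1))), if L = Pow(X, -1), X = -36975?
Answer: Rational(-996980882339, 1941115472700) ≈ -0.51361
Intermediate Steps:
L = Rational(-1, 36975) (L = Pow(-36975, -1) = Rational(-1, 36975) ≈ -2.7045e-5)
Add(Mul(-5056, Pow(9844, -1)), Mul(L, Pow(-21332, -1))) = Add(Mul(-5056, Pow(9844, -1)), Mul(Rational(-1, 36975), Pow(-21332, -1))) = Add(Mul(-5056, Rational(1, 9844)), Mul(Rational(-1, 36975), Rational(-1, 21332))) = Add(Rational(-1264, 2461), Rational(1, 788750700)) = Rational(-996980882339, 1941115472700)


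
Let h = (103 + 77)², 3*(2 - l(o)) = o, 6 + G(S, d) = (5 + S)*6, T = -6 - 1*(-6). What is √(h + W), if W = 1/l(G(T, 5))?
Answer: √1166394/6 ≈ 180.00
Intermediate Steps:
T = 0 (T = -6 + 6 = 0)
G(S, d) = 24 + 6*S (G(S, d) = -6 + (5 + S)*6 = -6 + (30 + 6*S) = 24 + 6*S)
l(o) = 2 - o/3
h = 32400 (h = 180² = 32400)
W = -⅙ (W = 1/(2 - (24 + 6*0)/3) = 1/(2 - (24 + 0)/3) = 1/(2 - ⅓*24) = 1/(2 - 8) = 1/(-6) = -⅙ ≈ -0.16667)
√(h + W) = √(32400 - ⅙) = √(194399/6) = √1166394/6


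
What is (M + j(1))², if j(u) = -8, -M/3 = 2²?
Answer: 400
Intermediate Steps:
M = -12 (M = -3*2² = -3*4 = -12)
(M + j(1))² = (-12 - 8)² = (-20)² = 400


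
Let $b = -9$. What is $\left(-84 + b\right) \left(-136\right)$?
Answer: $12648$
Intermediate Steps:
$\left(-84 + b\right) \left(-136\right) = \left(-84 - 9\right) \left(-136\right) = \left(-93\right) \left(-136\right) = 12648$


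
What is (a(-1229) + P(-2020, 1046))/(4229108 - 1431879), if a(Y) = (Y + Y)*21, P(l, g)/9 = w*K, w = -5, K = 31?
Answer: -53013/2797229 ≈ -0.018952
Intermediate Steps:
P(l, g) = -1395 (P(l, g) = 9*(-5*31) = 9*(-155) = -1395)
a(Y) = 42*Y (a(Y) = (2*Y)*21 = 42*Y)
(a(-1229) + P(-2020, 1046))/(4229108 - 1431879) = (42*(-1229) - 1395)/(4229108 - 1431879) = (-51618 - 1395)/2797229 = -53013*1/2797229 = -53013/2797229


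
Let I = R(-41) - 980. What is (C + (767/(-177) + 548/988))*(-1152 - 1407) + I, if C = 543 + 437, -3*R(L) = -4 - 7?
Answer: -1851852883/741 ≈ -2.4991e+6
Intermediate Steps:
R(L) = 11/3 (R(L) = -(-4 - 7)/3 = -1/3*(-11) = 11/3)
C = 980
I = -2929/3 (I = 11/3 - 980 = -2929/3 ≈ -976.33)
(C + (767/(-177) + 548/988))*(-1152 - 1407) + I = (980 + (767/(-177) + 548/988))*(-1152 - 1407) - 2929/3 = (980 + (767*(-1/177) + 548*(1/988)))*(-2559) - 2929/3 = (980 + (-13/3 + 137/247))*(-2559) - 2929/3 = (980 - 2800/741)*(-2559) - 2929/3 = (723380/741)*(-2559) - 2929/3 = -617043140/247 - 2929/3 = -1851852883/741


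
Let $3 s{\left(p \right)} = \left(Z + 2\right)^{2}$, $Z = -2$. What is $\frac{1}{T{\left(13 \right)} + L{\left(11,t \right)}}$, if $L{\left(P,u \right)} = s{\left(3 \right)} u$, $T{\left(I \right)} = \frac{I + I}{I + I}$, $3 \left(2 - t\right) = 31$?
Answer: $1$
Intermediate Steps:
$t = - \frac{25}{3}$ ($t = 2 - \frac{31}{3} = - \frac{25}{3} \approx -8.3333$)
$s{\left(p \right)} = 0$ ($s{\left(p \right)} = \frac{\left(-2 + 2\right)^{2}}{3} = \frac{0^{2}}{3} = \frac{1}{3} \cdot 0 = 0$)
$T{\left(I \right)} = 1$ ($T{\left(I \right)} = \frac{2 I}{2 I} = 2 I \frac{1}{2 I} = 1$)
$L{\left(P,u \right)} = 0$ ($L{\left(P,u \right)} = 0 u = 0$)
$\frac{1}{T{\left(13 \right)} + L{\left(11,t \right)}} = \frac{1}{1 + 0} = 1^{-1} = 1$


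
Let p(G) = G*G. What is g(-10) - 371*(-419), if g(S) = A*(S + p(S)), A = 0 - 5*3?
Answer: 154099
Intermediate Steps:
p(G) = G**2
A = -15 (A = 0 - 15 = -15)
g(S) = -15*S - 15*S**2 (g(S) = -15*(S + S**2) = -15*S - 15*S**2)
g(-10) - 371*(-419) = 15*(-10)*(-1 - 1*(-10)) - 371*(-419) = 15*(-10)*(-1 + 10) + 155449 = 15*(-10)*9 + 155449 = -1350 + 155449 = 154099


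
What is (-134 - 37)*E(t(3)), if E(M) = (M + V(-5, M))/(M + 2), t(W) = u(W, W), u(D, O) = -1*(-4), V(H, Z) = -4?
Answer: 0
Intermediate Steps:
u(D, O) = 4
t(W) = 4
E(M) = (-4 + M)/(2 + M) (E(M) = (M - 4)/(M + 2) = (-4 + M)/(2 + M))
(-134 - 37)*E(t(3)) = (-134 - 37)*((-4 + 4)/(2 + 4)) = -171*0/6 = -57*0/2 = -171*0 = 0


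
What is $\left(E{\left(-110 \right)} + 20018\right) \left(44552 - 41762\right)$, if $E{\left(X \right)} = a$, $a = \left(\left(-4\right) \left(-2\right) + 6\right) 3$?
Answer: $55967400$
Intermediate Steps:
$a = 42$ ($a = \left(8 + 6\right) 3 = 14 \cdot 3 = 42$)
$E{\left(X \right)} = 42$
$\left(E{\left(-110 \right)} + 20018\right) \left(44552 - 41762\right) = \left(42 + 20018\right) \left(44552 - 41762\right) = 20060 \cdot 2790 = 55967400$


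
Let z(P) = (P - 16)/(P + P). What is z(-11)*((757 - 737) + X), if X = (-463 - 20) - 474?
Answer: -25299/22 ≈ -1150.0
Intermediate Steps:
z(P) = (-16 + P)/(2*P) (z(P) = (-16 + P)/((2*P)) = (-16 + P)*(1/(2*P)) = (-16 + P)/(2*P))
X = -957 (X = -483 - 474 = -957)
z(-11)*((757 - 737) + X) = ((½)*(-16 - 11)/(-11))*((757 - 737) - 957) = ((½)*(-1/11)*(-27))*(20 - 957) = (27/22)*(-937) = -25299/22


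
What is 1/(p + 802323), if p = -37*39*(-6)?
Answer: 1/810981 ≈ 1.2331e-6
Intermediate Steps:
p = 8658 (p = -1443*(-6) = 8658)
1/(p + 802323) = 1/(8658 + 802323) = 1/810981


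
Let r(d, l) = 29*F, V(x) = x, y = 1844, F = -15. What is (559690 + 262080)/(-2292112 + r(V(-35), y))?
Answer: -821770/2292547 ≈ -0.35845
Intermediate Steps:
r(d, l) = -435 (r(d, l) = 29*(-15) = -435)
(559690 + 262080)/(-2292112 + r(V(-35), y)) = (559690 + 262080)/(-2292112 - 435) = 821770/(-2292547) = 821770*(-1/2292547) = -821770/2292547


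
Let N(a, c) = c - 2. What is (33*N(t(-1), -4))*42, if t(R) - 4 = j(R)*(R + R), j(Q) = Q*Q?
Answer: -8316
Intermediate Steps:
j(Q) = Q**2
t(R) = 4 + 2*R**3 (t(R) = 4 + R**2*(R + R) = 4 + R**2*(2*R) = 4 + 2*R**3)
N(a, c) = -2 + c
(33*N(t(-1), -4))*42 = (33*(-2 - 4))*42 = (33*(-6))*42 = -198*42 = -8316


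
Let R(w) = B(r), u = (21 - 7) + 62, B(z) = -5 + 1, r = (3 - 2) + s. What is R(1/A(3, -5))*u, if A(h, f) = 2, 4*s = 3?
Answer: -304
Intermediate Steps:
s = ¾ (s = (¼)*3 = ¾ ≈ 0.75000)
r = 7/4 (r = (3 - 2) + ¾ = 1 + ¾ = 7/4 ≈ 1.7500)
B(z) = -4
u = 76 (u = 14 + 62 = 76)
R(w) = -4
R(1/A(3, -5))*u = -4*76 = -304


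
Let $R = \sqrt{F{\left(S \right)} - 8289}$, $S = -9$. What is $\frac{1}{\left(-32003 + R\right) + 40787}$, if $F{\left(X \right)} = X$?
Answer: $\frac{488}{4287053} - \frac{i \sqrt{922}}{25722318} \approx 0.00011383 - 1.1805 \cdot 10^{-6} i$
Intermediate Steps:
$R = 3 i \sqrt{922}$ ($R = \sqrt{-9 - 8289} = \sqrt{-8298} = 3 i \sqrt{922} \approx 91.093 i$)
$\frac{1}{\left(-32003 + R\right) + 40787} = \frac{1}{\left(-32003 + 3 i \sqrt{922}\right) + 40787} = \frac{1}{8784 + 3 i \sqrt{922}}$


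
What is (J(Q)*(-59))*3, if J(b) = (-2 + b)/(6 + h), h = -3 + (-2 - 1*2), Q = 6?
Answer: 708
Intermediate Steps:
h = -7 (h = -3 + (-2 - 2) = -3 - 4 = -7)
J(b) = 2 - b (J(b) = (-2 + b)/(6 - 7) = (-2 + b)/(-1) = (-2 + b)*(-1) = 2 - b)
(J(Q)*(-59))*3 = ((2 - 1*6)*(-59))*3 = ((2 - 6)*(-59))*3 = -4*(-59)*3 = 236*3 = 708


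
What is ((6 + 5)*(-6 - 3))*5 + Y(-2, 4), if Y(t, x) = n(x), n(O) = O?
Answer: -491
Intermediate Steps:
Y(t, x) = x
((6 + 5)*(-6 - 3))*5 + Y(-2, 4) = ((6 + 5)*(-6 - 3))*5 + 4 = (11*(-9))*5 + 4 = -99*5 + 4 = -495 + 4 = -491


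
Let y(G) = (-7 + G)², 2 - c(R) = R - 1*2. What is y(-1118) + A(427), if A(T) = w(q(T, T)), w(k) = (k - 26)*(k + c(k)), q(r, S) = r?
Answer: 1267229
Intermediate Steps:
c(R) = 4 - R (c(R) = 2 - (R - 1*2) = 2 - (R - 2) = 2 - (-2 + R) = 2 + (2 - R) = 4 - R)
w(k) = -104 + 4*k (w(k) = (k - 26)*(k + (4 - k)) = (-26 + k)*4 = -104 + 4*k)
A(T) = -104 + 4*T
y(-1118) + A(427) = (-7 - 1118)² + (-104 + 4*427) = (-1125)² + (-104 + 1708) = 1265625 + 1604 = 1267229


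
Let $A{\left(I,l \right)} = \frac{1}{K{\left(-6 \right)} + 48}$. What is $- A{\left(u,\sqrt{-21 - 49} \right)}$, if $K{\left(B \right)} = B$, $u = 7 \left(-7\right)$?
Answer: $- \frac{1}{42} \approx -0.02381$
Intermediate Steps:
$u = -49$
$A{\left(I,l \right)} = \frac{1}{42}$ ($A{\left(I,l \right)} = \frac{1}{-6 + 48} = \frac{1}{42}$)
$- A{\left(u,\sqrt{-21 - 49} \right)} = \left(-1\right) \frac{1}{42} = - \frac{1}{42}$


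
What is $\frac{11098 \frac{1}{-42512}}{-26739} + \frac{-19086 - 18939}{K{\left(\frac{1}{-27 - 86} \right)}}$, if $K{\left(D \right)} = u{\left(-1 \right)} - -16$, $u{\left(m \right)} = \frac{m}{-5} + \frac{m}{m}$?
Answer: $- \frac{54030120002893}{24439659912} \approx -2210.8$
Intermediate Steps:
$u{\left(m \right)} = 1 - \frac{m}{5}$ ($u{\left(m \right)} = m \left(- \frac{1}{5}\right) + 1 = - \frac{m}{5} + 1 = 1 - \frac{m}{5}$)
$K{\left(D \right)} = \frac{86}{5}$ ($K{\left(D \right)} = \left(1 - - \frac{1}{5}\right) - -16 = \left(1 + \frac{1}{5}\right) + 16 = \frac{6}{5} + 16 = \frac{86}{5}$)
$\frac{11098 \frac{1}{-42512}}{-26739} + \frac{-19086 - 18939}{K{\left(\frac{1}{-27 - 86} \right)}} = \frac{11098 \frac{1}{-42512}}{-26739} + \frac{-19086 - 18939}{\frac{86}{5}} = 11098 \left(- \frac{1}{42512}\right) \left(- \frac{1}{26739}\right) + \left(-19086 - 18939\right) \frac{5}{86} = \left(- \frac{5549}{21256}\right) \left(- \frac{1}{26739}\right) - \frac{190125}{86} = \frac{5549}{568364184} - \frac{190125}{86} = - \frac{54030120002893}{24439659912}$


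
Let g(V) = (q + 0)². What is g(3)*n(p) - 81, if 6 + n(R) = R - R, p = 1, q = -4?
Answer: -177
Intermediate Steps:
n(R) = -6 (n(R) = -6 + (R - R) = -6 + 0 = -6)
g(V) = 16 (g(V) = (-4 + 0)² = (-4)² = 16)
g(3)*n(p) - 81 = 16*(-6) - 81 = -96 - 81 = -177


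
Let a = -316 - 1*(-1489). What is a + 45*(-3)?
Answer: 1038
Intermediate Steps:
a = 1173 (a = -316 + 1489 = 1173)
a + 45*(-3) = 1173 + 45*(-3) = 1173 - 135 = 1038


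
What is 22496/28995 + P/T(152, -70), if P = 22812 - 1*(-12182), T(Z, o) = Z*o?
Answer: -77529359/30850680 ≈ -2.5131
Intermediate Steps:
P = 34994 (P = 22812 + 12182 = 34994)
22496/28995 + P/T(152, -70) = 22496/28995 + 34994/((152*(-70))) = 22496*(1/28995) + 34994/(-10640) = 22496/28995 + 34994*(-1/10640) = 22496/28995 - 17497/5320 = -77529359/30850680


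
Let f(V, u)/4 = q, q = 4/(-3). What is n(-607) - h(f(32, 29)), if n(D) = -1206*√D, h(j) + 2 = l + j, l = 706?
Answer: -2096/3 - 1206*I*√607 ≈ -698.67 - 29713.0*I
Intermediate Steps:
q = -4/3 (q = 4*(-⅓) = -4/3 ≈ -1.3333)
f(V, u) = -16/3 (f(V, u) = 4*(-4/3) = -16/3)
h(j) = 704 + j (h(j) = -2 + (706 + j) = 704 + j)
n(-607) - h(f(32, 29)) = -1206*I*√607 - (704 - 16/3) = -1206*I*√607 - 1*2096/3 = -1206*I*√607 - 2096/3 = -2096/3 - 1206*I*√607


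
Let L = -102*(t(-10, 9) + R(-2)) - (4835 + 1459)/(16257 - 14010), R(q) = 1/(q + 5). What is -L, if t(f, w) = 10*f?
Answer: -7612236/749 ≈ -10163.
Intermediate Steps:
R(q) = 1/(5 + q)
L = 7612236/749 (L = -102*(10*(-10) + 1/(5 - 2)) - (4835 + 1459)/(16257 - 14010) = -102*(-100 + 1/3) - 6294/2247 = -102*(-100 + ⅓) - 6294/2247 = -102*(-299/3) - 1*2098/749 = 10166 - 2098/749 = 7612236/749 ≈ 10163.)
-L = -1*7612236/749 = -7612236/749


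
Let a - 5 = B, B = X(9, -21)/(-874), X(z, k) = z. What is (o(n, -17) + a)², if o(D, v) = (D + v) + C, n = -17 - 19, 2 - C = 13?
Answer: 2659980625/763876 ≈ 3482.2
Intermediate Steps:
C = -11 (C = 2 - 1*13 = 2 - 13 = -11)
n = -36
o(D, v) = -11 + D + v (o(D, v) = (D + v) - 11 = -11 + D + v)
B = -9/874 (B = 9/(-874) = 9*(-1/874) = -9/874 ≈ -0.010297)
a = 4361/874 (a = 5 - 9/874 = 4361/874 ≈ 4.9897)
(o(n, -17) + a)² = ((-11 - 36 - 17) + 4361/874)² = (-64 + 4361/874)² = (-51575/874)² = 2659980625/763876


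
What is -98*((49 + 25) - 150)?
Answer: 7448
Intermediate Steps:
-98*((49 + 25) - 150) = -98*(74 - 150) = -98*(-76) = 7448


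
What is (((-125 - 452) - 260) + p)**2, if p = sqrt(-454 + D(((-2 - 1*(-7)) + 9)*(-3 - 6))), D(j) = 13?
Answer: 700128 - 35154*I ≈ 7.0013e+5 - 35154.0*I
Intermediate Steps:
p = 21*I (p = sqrt(-454 + 13) = sqrt(-441) = 21*I ≈ 21.0*I)
(((-125 - 452) - 260) + p)**2 = (((-125 - 452) - 260) + 21*I)**2 = ((-577 - 260) + 21*I)**2 = (-837 + 21*I)**2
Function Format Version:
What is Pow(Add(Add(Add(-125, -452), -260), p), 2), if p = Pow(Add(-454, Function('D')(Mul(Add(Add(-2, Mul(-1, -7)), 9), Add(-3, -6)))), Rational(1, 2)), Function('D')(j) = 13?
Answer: Add(700128, Mul(-35154, I)) ≈ Add(7.0013e+5, Mul(-35154., I))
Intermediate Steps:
p = Mul(21, I) (p = Pow(Add(-454, 13), Rational(1, 2)) = Pow(-441, Rational(1, 2)) = Mul(21, I) ≈ Mul(21.000, I))
Pow(Add(Add(Add(-125, -452), -260), p), 2) = Pow(Add(Add(Add(-125, -452), -260), Mul(21, I)), 2) = Pow(Add(Add(-577, -260), Mul(21, I)), 2) = Pow(Add(-837, Mul(21, I)), 2)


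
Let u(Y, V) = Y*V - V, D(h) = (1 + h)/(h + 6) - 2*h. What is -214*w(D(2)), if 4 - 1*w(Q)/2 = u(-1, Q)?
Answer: 1391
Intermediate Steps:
D(h) = -2*h + (1 + h)/(6 + h) (D(h) = (1 + h)/(6 + h) - 2*h = -2*h + (1 + h)/(6 + h))
u(Y, V) = -V + V*Y (u(Y, V) = V*Y - V = -V + V*Y)
w(Q) = 8 + 4*Q (w(Q) = 8 - 2*Q*(-1 - 1) = 8 - 2*Q*(-2) = 8 - (-4)*Q = 8 + 4*Q)
-214*w(D(2)) = -214*(8 + 4*((1 - 11*2 - 2*2²)/(6 + 2))) = -214*(8 + 4*((1 - 22 - 2*4)/8)) = -214*(8 + 4*((1 - 22 - 8)/8)) = -214*(8 + 4*((⅛)*(-29))) = -214*(8 + 4*(-29/8)) = -214*(8 - 29/2) = -214*(-13/2) = 1391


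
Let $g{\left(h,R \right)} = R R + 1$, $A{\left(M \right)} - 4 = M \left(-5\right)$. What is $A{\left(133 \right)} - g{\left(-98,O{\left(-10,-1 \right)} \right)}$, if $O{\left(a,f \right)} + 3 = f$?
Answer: $-678$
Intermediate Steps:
$O{\left(a,f \right)} = -3 + f$
$A{\left(M \right)} = 4 - 5 M$ ($A{\left(M \right)} = 4 + M \left(-5\right) = 4 - 5 M$)
$g{\left(h,R \right)} = 1 + R^{2}$ ($g{\left(h,R \right)} = R^{2} + 1 = 1 + R^{2}$)
$A{\left(133 \right)} - g{\left(-98,O{\left(-10,-1 \right)} \right)} = \left(4 - 665\right) - \left(1 + \left(-3 - 1\right)^{2}\right) = \left(4 - 665\right) - \left(1 + \left(-4\right)^{2}\right) = -661 - \left(1 + 16\right) = -661 - 17 = -678$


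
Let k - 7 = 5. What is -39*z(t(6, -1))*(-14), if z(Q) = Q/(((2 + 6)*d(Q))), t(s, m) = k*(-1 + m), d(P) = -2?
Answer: 819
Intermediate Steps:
k = 12 (k = 7 + 5 = 12)
t(s, m) = -12 + 12*m (t(s, m) = 12*(-1 + m) = -12 + 12*m)
z(Q) = -Q/16 (z(Q) = Q/(((2 + 6)*(-2))) = Q/((8*(-2))) = Q/(-16) = Q*(-1/16) = -Q/16)
-39*z(t(6, -1))*(-14) = -(-39)*(-12 + 12*(-1))/16*(-14) = -(-39)*(-12 - 12)/16*(-14) = -(-39)*(-24)/16*(-14) = -39*3/2*(-14) = -117/2*(-14) = 819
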